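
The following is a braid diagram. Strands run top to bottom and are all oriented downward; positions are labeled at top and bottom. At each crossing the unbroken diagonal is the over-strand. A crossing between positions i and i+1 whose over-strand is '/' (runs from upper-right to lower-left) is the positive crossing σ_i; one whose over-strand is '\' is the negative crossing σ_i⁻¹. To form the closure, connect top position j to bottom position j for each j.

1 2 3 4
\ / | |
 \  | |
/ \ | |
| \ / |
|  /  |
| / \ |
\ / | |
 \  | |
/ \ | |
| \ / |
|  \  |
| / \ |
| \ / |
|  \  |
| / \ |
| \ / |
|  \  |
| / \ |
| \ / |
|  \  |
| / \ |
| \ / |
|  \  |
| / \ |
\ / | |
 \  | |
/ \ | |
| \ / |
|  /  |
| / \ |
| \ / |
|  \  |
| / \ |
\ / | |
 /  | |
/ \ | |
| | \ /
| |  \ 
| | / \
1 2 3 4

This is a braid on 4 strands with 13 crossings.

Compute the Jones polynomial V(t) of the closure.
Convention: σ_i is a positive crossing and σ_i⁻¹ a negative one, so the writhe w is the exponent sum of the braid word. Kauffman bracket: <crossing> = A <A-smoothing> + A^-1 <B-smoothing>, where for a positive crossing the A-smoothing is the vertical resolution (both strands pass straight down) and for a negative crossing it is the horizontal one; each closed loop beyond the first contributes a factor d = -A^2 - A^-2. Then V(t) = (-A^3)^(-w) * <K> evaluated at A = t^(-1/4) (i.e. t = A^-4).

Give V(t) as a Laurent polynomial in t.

t^-2 - t^-3 + 2*t^-4 - 2*t^-5 + 3*t^-6 - 2*t^-7 + t^-8 - t^-9

Derivation:
Reading the diagram top to bottom ('/'-over between positions i,i+1 = s_i, '\'-over = s_i^-1): braid word = s1^-1 s2 s1^-1 s2^-1 s2^-1 s2^-1 s2^-1 s2^-1 s1^-1 s2 s2^-1 s1 s3^-1.
The presented braid s1^-1 s2 s1^-1 s2^-1 s2^-1 s2^-1 s2^-1 s2^-1 s1^-1 s2 s2^-1 s1 s3^-1 on 4 strands reduces by inverse Markov moves (closure unchanged at each step):
  Destabilize: the word has the form β·s3^-1 where s3^-1 occurs only as the final letter (β ∈ B_3); drop it and the last strand → 3 strands.
  Deconjugate: the word is γ·β·γ⁻¹ with γ = s1^-1 s2 (prefix) and γ⁻¹ = s2^-1 s1 (suffix); strip both.
Reduced to β = s1^-1 s2^-1 s2^-1 s2^-1 s2^-1 s2^-1 s1^-1 s2 on 3 strands, 8 crossings.
Compute on β:
Braid: s1^-1 s2^-1 s2^-1 s2^-1 s2^-1 s2^-1 s1^-1 s2 on 3 strands, 8 crossings.
Writhe w = (#positive) - (#negative) = 1 - 7 = -6.
Computing the Kauffman bracket via state sum. There are 2^8 = 256 states.
For each crossing: s=0 is the vertical smoothing, s=1 horizontal. Crossing k contributes A^(sign_k * (1 - 2*s_k)); loop factor d = -A^2 - A^-2.
Tabulate the states by total A-exponent and number of loops L (A-exp: L × count):
  A^8: L=6 ×1
  A^6: L=5 ×8
  A^4: L=4 ×25, L=6 ×3
  A^2: L=3 ×40, L=5 ×15, L=7 ×1
  A^0: L=2 ×35, L=4 ×30, L=6 ×5
  A^-2: L=1 ×15, L=3 ×31, L=5 ×10
  A^-4: L=2 ×18, L=4 ×10
  A^-6: L=1 ×2, L=3 ×6
  A^-8: L=2 ×1
Each group contributes A^e * Σ count * d^(L-1):
Powers of d = -A^2 - A^-2: d^2 = A^4 + 2 + A^-4; d^3 = -A^6 - 3*A^2 - 3*A^-2 - A^-6; d^4 = A^8 + 4*A^4 + 6 + 4*A^-4 + A^-8; d^5 = -A^10 - 5*A^6 - 10*A^2 - 10*A^-2 - 5*A^-6 - A^-10; d^6 = A^12 + 6*A^8 + 15*A^4 + 20 + 15*A^-4 + 6*A^-8 + A^-12.
  A^8 * (d^5) = -A^18 - 5*A^14 - 10*A^10 - 10*A^6 - 5*A^2 - A^-2
  A^6 * (8*d^4) = 8*A^14 + 32*A^10 + 48*A^6 + 32*A^2 + 8*A^-2
  A^4 * (25*d^3 + 3*d^5) = -3*A^14 - 40*A^10 - 105*A^6 - 105*A^2 - 40*A^-2 - 3*A^-6
  A^2 * (40*d^2 + 15*d^4 + d^6) = A^14 + 21*A^10 + 115*A^6 + 190*A^2 + 115*A^-2 + 21*A^-6 + A^-10
  A^0 * (35*d + 30*d^3 + 5*d^5) = -5*A^10 - 55*A^6 - 175*A^2 - 175*A^-2 - 55*A^-6 - 5*A^-10
  A^-2 * (15 + 31*d^2 + 10*d^4) = 10*A^6 + 71*A^2 + 137*A^-2 + 71*A^-6 + 10*A^-10
  A^-4 * (18*d + 10*d^3) = -10*A^2 - 48*A^-2 - 48*A^-6 - 10*A^-10
  A^-6 * (2 + 6*d^2) = 6*A^-2 + 14*A^-6 + 6*A^-10
  A^-8 * (d) = -A^-6 - A^-10
Summing the groups: <K> = -A^18 + A^14 - 2*A^10 + 3*A^6 - 2*A^2 + 2*A^-2 - A^-6 + A^-10
Normalise by the writhe: (-A^3)^(-w) = (-A^3)^(6) = A^18, so f(A) = A^18 * <K> = -A^36 + A^32 - 2*A^28 + 3*A^24 - 2*A^20 + 2*A^16 - A^12 + A^8.
Substitute A = t^(-1/4), i.e. A^e → t^(-e/4): V(t) = t^-2 - t^-3 + 2*t^-4 - 2*t^-5 + 3*t^-6 - 2*t^-7 + t^-8 - t^-9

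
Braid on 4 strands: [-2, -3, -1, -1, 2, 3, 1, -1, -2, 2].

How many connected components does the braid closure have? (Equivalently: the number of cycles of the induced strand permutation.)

2

Derivation:
Track the strand permutation on 4 strands, starting from identity.
  step 1: s2^-1 swaps positions 2,3 -> [1 3 2 4]
  step 2: s3^-1 swaps positions 3,4 -> [1 3 4 2]
  step 3: s1^-1 swaps positions 1,2 -> [3 1 4 2]
  step 4: s1^-1 swaps positions 1,2 -> [1 3 4 2]
  step 5: s2 swaps positions 2,3 -> [1 4 3 2]
  step 6: s3 swaps positions 3,4 -> [1 4 2 3]
  step 7: s1 swaps positions 1,2 -> [4 1 2 3]
  step 8: s1^-1 swaps positions 1,2 -> [1 4 2 3]
  step 9: s2^-1 swaps positions 2,3 -> [1 2 4 3]
  step 10: s2 swaps positions 2,3 -> [1 4 2 3]
Final permutation (position -> original strand): [1 4 2 3]
Closure components = cycle count of this permutation = 2.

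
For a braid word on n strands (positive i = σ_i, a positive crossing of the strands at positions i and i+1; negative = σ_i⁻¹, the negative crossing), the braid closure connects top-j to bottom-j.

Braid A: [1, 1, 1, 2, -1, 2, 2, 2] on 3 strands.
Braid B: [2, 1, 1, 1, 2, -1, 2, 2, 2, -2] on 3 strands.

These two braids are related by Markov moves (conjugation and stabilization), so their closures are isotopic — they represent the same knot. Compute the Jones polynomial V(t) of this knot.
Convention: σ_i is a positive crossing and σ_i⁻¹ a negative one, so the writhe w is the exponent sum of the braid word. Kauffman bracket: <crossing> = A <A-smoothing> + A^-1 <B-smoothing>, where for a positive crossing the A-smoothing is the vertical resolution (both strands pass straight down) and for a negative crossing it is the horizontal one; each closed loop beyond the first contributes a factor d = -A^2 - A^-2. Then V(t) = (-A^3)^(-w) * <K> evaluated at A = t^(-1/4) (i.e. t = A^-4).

-t^9 + 2*t^8 - 3*t^7 + 3*t^6 - 3*t^5 + 3*t^4 - t^3 + t^2

Derivation:
Markov-equivalent braids have isotopic closures, hence identical knot invariants. Strip the Markov moves from each word to reach a common short braid β, then compute V(t) once on β.
Braid A: s1 s1 s1 s2 s1^-1 s2 s2 s2 on 3 strands has no conjugating prefix/suffix or stabilization to strip; take β = s1 s1 s1 s2 s1^-1 s2 s2 s2.
Braid B: s2 s1 s1 s1 s2 s1^-1 s2 s2 s2 s2^-1 on 3 strands reduces by inverse Markov moves (closure unchanged at each step):
  Deconjugate: the word is γ·β·γ⁻¹ with γ = s2 (prefix) and γ⁻¹ = s2^-1 (suffix); strip both.
Reduced to β = s1 s1 s1 s2 s1^-1 s2 s2 s2 on 3 strands, 8 crossings.
Both give the same β = s1 s1 s1 s2 s1^-1 s2 s2 s2 on 3 strands, so one state sum suffices:
Braid: s1 s1 s1 s2 s1^-1 s2 s2 s2 on 3 strands, 8 crossings.
Writhe w = (#positive) - (#negative) = 7 - 1 = 6.
Computing the Kauffman bracket via state sum. There are 2^8 = 256 states.
Each crossing splits two ways (0=vertical, 1=horizontal). The state's weight is A^(#A-smoothings - #B-smoothings) * d^(loops - 1).
Tabulate the states by total A-exponent and number of loops L (A-exp: L × count):
  A^8: L=2 ×1
  A^6: L=1 ×4, L=3 ×4
  A^4: L=2 ×25, L=4 ×3
  A^2: L=1 ×21, L=3 ×34, L=5 ×1
  A^0: L=2 ×48, L=4 ×22
  A^-2: L=3 ×49, L=5 ×7
  A^-4: L=4 ×27, L=6 ×1
  A^-6: L=5 ×8
  A^-8: L=6 ×1
Each group contributes A^e * Σ count * d^(L-1):
Powers of d = -A^2 - A^-2: d^2 = A^4 + 2 + A^-4; d^3 = -A^6 - 3*A^2 - 3*A^-2 - A^-6; d^4 = A^8 + 4*A^4 + 6 + 4*A^-4 + A^-8; d^5 = -A^10 - 5*A^6 - 10*A^2 - 10*A^-2 - 5*A^-6 - A^-10.
  A^8 * (d) = -A^10 - A^6
  A^6 * (4 + 4*d^2) = 4*A^10 + 12*A^6 + 4*A^2
  A^4 * (25*d + 3*d^3) = -3*A^10 - 34*A^6 - 34*A^2 - 3*A^-2
  A^2 * (21 + 34*d^2 + d^4) = A^10 + 38*A^6 + 95*A^2 + 38*A^-2 + A^-6
  A^0 * (48*d + 22*d^3) = -22*A^6 - 114*A^2 - 114*A^-2 - 22*A^-6
  A^-2 * (49*d^2 + 7*d^4) = 7*A^6 + 77*A^2 + 140*A^-2 + 77*A^-6 + 7*A^-10
  A^-4 * (27*d^3 + d^5) = -A^6 - 32*A^2 - 91*A^-2 - 91*A^-6 - 32*A^-10 - A^-14
  A^-6 * (8*d^4) = 8*A^2 + 32*A^-2 + 48*A^-6 + 32*A^-10 + 8*A^-14
  A^-8 * (d^5) = -A^2 - 5*A^-2 - 10*A^-6 - 10*A^-10 - 5*A^-14 - A^-18
Summing the groups: <K> = A^10 - A^6 + 3*A^2 - 3*A^-2 + 3*A^-6 - 3*A^-10 + 2*A^-14 - A^-18
Normalise by the writhe: (-A^3)^(-w) = (-A^3)^(-6) = A^-18, so f(A) = A^-18 * <K> = A^-8 - A^-12 + 3*A^-16 - 3*A^-20 + 3*A^-24 - 3*A^-28 + 2*A^-32 - A^-36.
Substitute A = t^(-1/4), i.e. A^e → t^(-e/4): V(t) = -t^9 + 2*t^8 - 3*t^7 + 3*t^6 - 3*t^5 + 3*t^4 - t^3 + t^2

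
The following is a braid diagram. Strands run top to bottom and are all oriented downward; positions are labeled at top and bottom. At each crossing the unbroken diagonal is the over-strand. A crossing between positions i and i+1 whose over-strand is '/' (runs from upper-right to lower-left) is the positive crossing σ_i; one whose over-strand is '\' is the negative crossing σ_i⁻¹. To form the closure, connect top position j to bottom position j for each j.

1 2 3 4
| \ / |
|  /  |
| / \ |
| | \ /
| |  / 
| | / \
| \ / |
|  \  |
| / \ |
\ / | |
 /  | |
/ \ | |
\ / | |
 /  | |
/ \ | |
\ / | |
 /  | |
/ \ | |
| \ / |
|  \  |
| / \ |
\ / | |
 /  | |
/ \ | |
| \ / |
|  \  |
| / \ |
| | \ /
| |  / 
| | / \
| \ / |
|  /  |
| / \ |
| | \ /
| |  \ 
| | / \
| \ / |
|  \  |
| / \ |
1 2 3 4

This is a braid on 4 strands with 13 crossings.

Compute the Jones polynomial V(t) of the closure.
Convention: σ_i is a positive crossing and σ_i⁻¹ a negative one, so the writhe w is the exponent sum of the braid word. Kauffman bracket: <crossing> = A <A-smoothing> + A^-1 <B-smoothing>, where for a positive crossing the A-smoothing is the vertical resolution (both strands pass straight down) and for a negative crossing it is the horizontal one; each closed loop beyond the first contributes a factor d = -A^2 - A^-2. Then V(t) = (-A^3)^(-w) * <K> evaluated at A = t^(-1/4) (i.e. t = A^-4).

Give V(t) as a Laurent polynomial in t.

Reading the diagram top to bottom ('/'-over between positions i,i+1 = s_i, '\'-over = s_i^-1): braid word = s2 s3 s2^-1 s1 s1 s1 s2^-1 s1 s2^-1 s3 s2 s3^-1 s2^-1.
The presented braid s2 s3 s2^-1 s1 s1 s1 s2^-1 s1 s2^-1 s3 s2 s3^-1 s2^-1 on 4 strands reduces by inverse Markov moves (closure unchanged at each step):
  Deconjugate: the word is γ·β·γ⁻¹ with γ = s2 (prefix) and γ⁻¹ = s2^-1 (suffix); strip both.
  Deconjugate: the word is γ·β·γ⁻¹ with γ = s3 s2^-1 (prefix) and γ⁻¹ = s2 s3^-1 (suffix); strip both.
  Destabilize: the word has the form β·s3 where s3 occurs only as the final letter (β ∈ B_3); drop it and the last strand → 3 strands.
Reduced to β = s1 s1 s1 s2^-1 s1 s2^-1 on 3 strands, 6 crossings.
Compute on β:
Braid: s1 s1 s1 s2^-1 s1 s2^-1 on 3 strands, 6 crossings.
Writhe w = (#positive) - (#negative) = 4 - 2 = 2.
State-sum expansion of <K>. There are 2^6 = 64 states.
Each crossing splits two ways (0=vertical, 1=horizontal). The state's weight is A^(#A-smoothings - #B-smoothings) * d^(loops - 1).
Tabulate the states by total A-exponent and number of loops L (A-exp: L × count):
  A^6: L=3 ×1
  A^4: L=2 ×6
  A^2: L=1 ×11, L=3 ×4
  A^0: L=2 ×19, L=4 ×1
  A^-2: L=3 ×15
  A^-4: L=4 ×6
  A^-6: L=5 ×1
Each group contributes A^e * Σ count * d^(L-1):
Powers of d = -A^2 - A^-2: d^2 = A^4 + 2 + A^-4; d^3 = -A^6 - 3*A^2 - 3*A^-2 - A^-6; d^4 = A^8 + 4*A^4 + 6 + 4*A^-4 + A^-8.
  A^6 * (d^2) = A^10 + 2*A^6 + A^2
  A^4 * (6*d) = -6*A^6 - 6*A^2
  A^2 * (11 + 4*d^2) = 4*A^6 + 19*A^2 + 4*A^-2
  A^0 * (19*d + d^3) = -A^6 - 22*A^2 - 22*A^-2 - A^-6
  A^-2 * (15*d^2) = 15*A^2 + 30*A^-2 + 15*A^-6
  A^-4 * (6*d^3) = -6*A^2 - 18*A^-2 - 18*A^-6 - 6*A^-10
  A^-6 * (d^4) = A^2 + 4*A^-2 + 6*A^-6 + 4*A^-10 + A^-14
Summing the groups: <K> = A^10 - A^6 + 2*A^2 - 2*A^-2 + 2*A^-6 - 2*A^-10 + A^-14
Normalise by the writhe: (-A^3)^(-w) = (-A^3)^(-2) = A^-6, so f(A) = A^-6 * <K> = A^4 - 1 + 2*A^-4 - 2*A^-8 + 2*A^-12 - 2*A^-16 + A^-20.
Substitute A = t^(-1/4), i.e. A^e → t^(-e/4): V(t) = t^5 - 2*t^4 + 2*t^3 - 2*t^2 + 2*t - 1 + t^-1

Answer: t^5 - 2*t^4 + 2*t^3 - 2*t^2 + 2*t - 1 + t^-1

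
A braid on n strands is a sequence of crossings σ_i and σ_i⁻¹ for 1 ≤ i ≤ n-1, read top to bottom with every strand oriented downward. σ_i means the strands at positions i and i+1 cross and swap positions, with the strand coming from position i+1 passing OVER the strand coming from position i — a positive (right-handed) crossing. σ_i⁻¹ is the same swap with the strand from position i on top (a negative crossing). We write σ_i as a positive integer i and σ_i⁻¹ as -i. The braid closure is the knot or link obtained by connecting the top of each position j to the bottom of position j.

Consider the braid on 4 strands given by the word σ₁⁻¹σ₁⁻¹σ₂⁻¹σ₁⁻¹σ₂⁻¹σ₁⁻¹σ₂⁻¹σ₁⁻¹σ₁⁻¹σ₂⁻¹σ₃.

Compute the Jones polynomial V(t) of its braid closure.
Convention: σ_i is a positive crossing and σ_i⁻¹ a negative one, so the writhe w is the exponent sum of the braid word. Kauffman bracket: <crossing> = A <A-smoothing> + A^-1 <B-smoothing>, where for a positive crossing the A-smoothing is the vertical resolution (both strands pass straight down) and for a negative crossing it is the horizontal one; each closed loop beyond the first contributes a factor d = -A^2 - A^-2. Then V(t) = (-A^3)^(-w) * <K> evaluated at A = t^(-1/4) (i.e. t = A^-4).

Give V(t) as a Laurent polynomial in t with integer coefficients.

t^-4 + t^-6 - t^-10

Derivation:
The presented braid s1^-1 s1^-1 s2^-1 s1^-1 s2^-1 s1^-1 s2^-1 s1^-1 s1^-1 s2^-1 s3 on 4 strands reduces by inverse Markov moves (closure unchanged at each step):
  Destabilize: the word has the form β·s3 where s3 occurs only as the final letter (β ∈ B_3); drop it and the last strand → 3 strands.
Reduced to β = s1^-1 s1^-1 s2^-1 s1^-1 s2^-1 s1^-1 s2^-1 s1^-1 s1^-1 s2^-1 on 3 strands, 10 crossings.
Compute on β:
Braid: s1^-1 s1^-1 s2^-1 s1^-1 s2^-1 s1^-1 s2^-1 s1^-1 s1^-1 s2^-1 on 3 strands, 10 crossings.
Writhe w = (#positive) - (#negative) = 0 - 10 = -10.
State-sum expansion of <K>. There are 2^10 = 1024 states.
Each crossing splits two ways (0=vertical, 1=horizontal). The state's weight is A^(#A-smoothings - #B-smoothings) * d^(loops - 1).
Tabulate the states by total A-exponent and number of loops L (A-exp: L × count):
  A^10: L=3 ×1
  A^8: L=2 ×4, L=4 ×6
  A^6: L=1 ×4, L=3 ×30, L=5 ×11
  A^4: L=2 ×48, L=4 ×65, L=6 ×7
  A^2: L=1 ×24, L=3 ×140, L=5 ×45, L=7 ×1
  A^0: L=2 ×129, L=4 ×117, L=6 ×6
  A^-2: L=1 ×43, L=3 ×151, L=5 ×16
  A^-4: L=2 ×96, L=4 ×24
  A^-6: L=1 ×24, L=3 ×21
  A^-8: L=2 ×10
  A^-10: L=3 ×1
Each group contributes A^e * Σ count * d^(L-1):
Powers of d = -A^2 - A^-2: d^2 = A^4 + 2 + A^-4; d^3 = -A^6 - 3*A^2 - 3*A^-2 - A^-6; d^4 = A^8 + 4*A^4 + 6 + 4*A^-4 + A^-8; d^5 = -A^10 - 5*A^6 - 10*A^2 - 10*A^-2 - 5*A^-6 - A^-10; d^6 = A^12 + 6*A^8 + 15*A^4 + 20 + 15*A^-4 + 6*A^-8 + A^-12.
  A^10 * (d^2) = A^14 + 2*A^10 + A^6
  A^8 * (4*d + 6*d^3) = -6*A^14 - 22*A^10 - 22*A^6 - 6*A^2
  A^6 * (4 + 30*d^2 + 11*d^4) = 11*A^14 + 74*A^10 + 130*A^6 + 74*A^2 + 11*A^-2
  A^4 * (48*d + 65*d^3 + 7*d^5) = -7*A^14 - 100*A^10 - 313*A^6 - 313*A^2 - 100*A^-2 - 7*A^-6
  A^2 * (24 + 140*d^2 + 45*d^4 + d^6) = A^14 + 51*A^10 + 335*A^6 + 594*A^2 + 335*A^-2 + 51*A^-6 + A^-10
  A^0 * (129*d + 117*d^3 + 6*d^5) = -6*A^10 - 147*A^6 - 540*A^2 - 540*A^-2 - 147*A^-6 - 6*A^-10
  A^-2 * (43 + 151*d^2 + 16*d^4) = 16*A^6 + 215*A^2 + 441*A^-2 + 215*A^-6 + 16*A^-10
  A^-4 * (96*d + 24*d^3) = -24*A^2 - 168*A^-2 - 168*A^-6 - 24*A^-10
  A^-6 * (24 + 21*d^2) = 21*A^-2 + 66*A^-6 + 21*A^-10
  A^-8 * (10*d) = -10*A^-6 - 10*A^-10
  A^-10 * (d^2) = A^-6 + 2*A^-10 + A^-14
Summing the groups: <K> = -A^10 + A^-6 + A^-14
Normalise by the writhe: (-A^3)^(-w) = (-A^3)^(10) = A^30, so f(A) = A^30 * <K> = -A^40 + A^24 + A^16.
Substitute A = t^(-1/4), i.e. A^e → t^(-e/4): V(t) = t^-4 + t^-6 - t^-10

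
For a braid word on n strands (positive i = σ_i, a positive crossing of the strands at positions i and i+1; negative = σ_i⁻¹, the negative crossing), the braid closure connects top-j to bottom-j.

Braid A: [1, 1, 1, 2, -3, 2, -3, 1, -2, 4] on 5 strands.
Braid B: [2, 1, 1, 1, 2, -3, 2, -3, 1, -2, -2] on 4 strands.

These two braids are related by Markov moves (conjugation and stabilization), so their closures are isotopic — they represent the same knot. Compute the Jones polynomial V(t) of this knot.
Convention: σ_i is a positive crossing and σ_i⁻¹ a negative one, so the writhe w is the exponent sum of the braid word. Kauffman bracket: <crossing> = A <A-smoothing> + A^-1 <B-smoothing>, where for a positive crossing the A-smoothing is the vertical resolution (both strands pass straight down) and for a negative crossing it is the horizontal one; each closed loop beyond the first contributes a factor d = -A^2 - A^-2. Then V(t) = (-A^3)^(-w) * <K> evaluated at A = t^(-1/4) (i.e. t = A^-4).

Markov-equivalent braids have isotopic closures, hence identical knot invariants. Strip the Markov moves from each word to reach a common short braid β, then compute V(t) once on β.
Braid A: s1 s1 s1 s2 s3^-1 s2 s3^-1 s1 s2^-1 s4 on 5 strands reduces by inverse Markov moves (closure unchanged at each step):
  Destabilize: the word has the form β·s4 where s4 occurs only as the final letter (β ∈ B_4); drop it and the last strand → 4 strands.
Reduced to β = s1 s1 s1 s2 s3^-1 s2 s3^-1 s1 s2^-1 on 4 strands, 9 crossings.
Braid B: s2 s1 s1 s1 s2 s3^-1 s2 s3^-1 s1 s2^-1 s2^-1 on 4 strands reduces by inverse Markov moves (closure unchanged at each step):
  Deconjugate: the word is γ·β·γ⁻¹ with γ = s2 (prefix) and γ⁻¹ = s2^-1 (suffix); strip both.
Reduced to β = s1 s1 s1 s2 s3^-1 s2 s3^-1 s1 s2^-1 on 4 strands, 9 crossings.
Both give the same β = s1 s1 s1 s2 s3^-1 s2 s3^-1 s1 s2^-1 on 4 strands, so one state sum suffices:
Braid: s1 s1 s1 s2 s3^-1 s2 s3^-1 s1 s2^-1 on 4 strands, 9 crossings.
Writhe w = (#positive) - (#negative) = 6 - 3 = 3.
Enumerate smoothing states for the bracket polynomial. There are 2^9 = 512 states.
Each crossing splits two ways (0=vertical, 1=horizontal). The state's weight is A^(#A-smoothings - #B-smoothings) * d^(loops - 1).
Tabulate the states by total A-exponent and number of loops L (A-exp: L × count):
  A^9: L=3 ×1
  A^7: L=2 ×7, L=4 ×2
  A^5: L=1 ×12, L=3 ×24
  A^3: L=2 ×66, L=4 ×18
  A^1: L=1 ×35, L=3 ×84, L=5 ×7
  A^-1: L=2 ×73, L=4 ×52, L=6 ×1
  A^-3: L=3 ×68, L=5 ×16
  A^-5: L=4 ×34, L=6 ×2
  A^-7: L=5 ×9
  A^-9: L=6 ×1
Each group contributes A^e * Σ count * d^(L-1):
Powers of d = -A^2 - A^-2: d^2 = A^4 + 2 + A^-4; d^3 = -A^6 - 3*A^2 - 3*A^-2 - A^-6; d^4 = A^8 + 4*A^4 + 6 + 4*A^-4 + A^-8; d^5 = -A^10 - 5*A^6 - 10*A^2 - 10*A^-2 - 5*A^-6 - A^-10.
  A^9 * (d^2) = A^13 + 2*A^9 + A^5
  A^7 * (7*d + 2*d^3) = -2*A^13 - 13*A^9 - 13*A^5 - 2*A
  A^5 * (12 + 24*d^2) = 24*A^9 + 60*A^5 + 24*A
  A^3 * (66*d + 18*d^3) = -18*A^9 - 120*A^5 - 120*A - 18*A^-3
  A^1 * (35 + 84*d^2 + 7*d^4) = 7*A^9 + 112*A^5 + 245*A + 112*A^-3 + 7*A^-7
  A^-1 * (73*d + 52*d^3 + d^5) = -A^9 - 57*A^5 - 239*A - 239*A^-3 - 57*A^-7 - A^-11
  A^-3 * (68*d^2 + 16*d^4) = 16*A^5 + 132*A + 232*A^-3 + 132*A^-7 + 16*A^-11
  A^-5 * (34*d^3 + 2*d^5) = -2*A^5 - 44*A - 122*A^-3 - 122*A^-7 - 44*A^-11 - 2*A^-15
  A^-7 * (9*d^4) = 9*A + 36*A^-3 + 54*A^-7 + 36*A^-11 + 9*A^-15
  A^-9 * (d^5) = -A - 5*A^-3 - 10*A^-7 - 10*A^-11 - 5*A^-15 - A^-19
Summing the groups: <K> = -A^13 + A^9 - 3*A^5 + 4*A - 4*A^-3 + 4*A^-7 - 3*A^-11 + 2*A^-15 - A^-19
Normalise by the writhe: (-A^3)^(-w) = (-A^3)^(-3) = -A^-9, so f(A) = -A^-9 * <K> = A^4 - 1 + 3*A^-4 - 4*A^-8 + 4*A^-12 - 4*A^-16 + 3*A^-20 - 2*A^-24 + A^-28.
Substitute A = t^(-1/4), i.e. A^e → t^(-e/4): V(t) = t^7 - 2*t^6 + 3*t^5 - 4*t^4 + 4*t^3 - 4*t^2 + 3*t - 1 + t^-1

Answer: t^7 - 2*t^6 + 3*t^5 - 4*t^4 + 4*t^3 - 4*t^2 + 3*t - 1 + t^-1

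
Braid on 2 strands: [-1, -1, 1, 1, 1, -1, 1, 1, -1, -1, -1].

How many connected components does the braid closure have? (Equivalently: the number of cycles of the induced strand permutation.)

Track the strand permutation on 2 strands, starting from identity.
  step 1: s1^-1 swaps positions 1,2 -> [2 1]
  step 2: s1^-1 swaps positions 1,2 -> [1 2]
  step 3: s1 swaps positions 1,2 -> [2 1]
  step 4: s1 swaps positions 1,2 -> [1 2]
  step 5: s1 swaps positions 1,2 -> [2 1]
  step 6: s1^-1 swaps positions 1,2 -> [1 2]
  step 7: s1 swaps positions 1,2 -> [2 1]
  step 8: s1 swaps positions 1,2 -> [1 2]
  step 9: s1^-1 swaps positions 1,2 -> [2 1]
  step 10: s1^-1 swaps positions 1,2 -> [1 2]
  step 11: s1^-1 swaps positions 1,2 -> [2 1]
Final permutation (position -> original strand): [2 1]
Closure components = cycle count of this permutation = 1.

Answer: 1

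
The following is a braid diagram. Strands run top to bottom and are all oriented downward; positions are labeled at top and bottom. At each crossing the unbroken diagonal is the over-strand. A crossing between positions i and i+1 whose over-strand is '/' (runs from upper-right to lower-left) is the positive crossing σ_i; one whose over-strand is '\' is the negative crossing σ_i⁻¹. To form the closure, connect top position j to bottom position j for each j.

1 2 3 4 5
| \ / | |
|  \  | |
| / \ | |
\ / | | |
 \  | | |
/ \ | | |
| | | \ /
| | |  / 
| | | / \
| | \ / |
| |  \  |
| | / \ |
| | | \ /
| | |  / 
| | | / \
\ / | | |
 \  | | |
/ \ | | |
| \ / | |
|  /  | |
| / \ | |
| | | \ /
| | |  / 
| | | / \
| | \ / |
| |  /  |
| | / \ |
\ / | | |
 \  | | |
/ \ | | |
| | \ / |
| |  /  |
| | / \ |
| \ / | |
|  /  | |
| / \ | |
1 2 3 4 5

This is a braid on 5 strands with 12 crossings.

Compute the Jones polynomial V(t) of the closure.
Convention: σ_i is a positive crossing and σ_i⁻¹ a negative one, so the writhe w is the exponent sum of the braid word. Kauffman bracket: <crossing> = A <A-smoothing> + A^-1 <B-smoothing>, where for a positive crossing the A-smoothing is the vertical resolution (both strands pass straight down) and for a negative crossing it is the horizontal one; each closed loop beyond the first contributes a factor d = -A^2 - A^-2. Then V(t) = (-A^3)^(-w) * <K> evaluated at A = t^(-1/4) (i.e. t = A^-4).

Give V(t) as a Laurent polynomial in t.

-t^5 + t^4 - 2*t^3 + 4*t^2 - 3*t + 4 - 3*t^-1 + 2*t^-2 - t^-3

Derivation:
Reading the diagram top to bottom ('/'-over between positions i,i+1 = s_i, '\'-over = s_i^-1): braid word = s2^-1 s1^-1 s4 s3^-1 s4 s1^-1 s2 s4 s3 s1^-1 s3 s2.
The presented braid s2^-1 s1^-1 s4 s3^-1 s4 s1^-1 s2 s4 s3 s1^-1 s3 s2 on 5 strands reduces by inverse Markov moves (closure unchanged at each step):
  Deconjugate: the word is γ·β·γ⁻¹ with γ = s2^-1 (prefix) and γ⁻¹ = s2 (suffix); strip both.
Reduced to β = s1^-1 s4 s3^-1 s4 s1^-1 s2 s4 s3 s1^-1 s3 on 5 strands, 10 crossings.
Compute on β:
Braid: s1^-1 s4 s3^-1 s4 s1^-1 s2 s4 s3 s1^-1 s3 on 5 strands, 10 crossings.
Writhe w = (#positive) - (#negative) = 6 - 4 = 2.
Enumerate smoothing states for the bracket polynomial. There are 2^10 = 1024 states.
Each crossing splits two ways (0=vertical, 1=horizontal). The state's weight is A^(#A-smoothings - #B-smoothings) * d^(loops - 1).
Tabulate the states by total A-exponent and number of loops L (A-exp: L × count):
  A^10: L=5 ×1
  A^8: L=4 ×7, L=6 ×3
  A^6: L=3 ×18, L=5 ×26, L=7 ×1
  A^4: L=2 ×21, L=4 ×85, L=6 ×14
  A^2: L=1 ×9, L=3 ×137, L=5 ×62, L=7 ×2
  A^0: L=2 ×105, L=4 ×132, L=6 ×15
  A^-2: L=1 ×30, L=3 ×132, L=5 ×47, L=7 ×1
  A^-4: L=2 ×49, L=4 ×65, L=6 ×6
  A^-6: L=3 ×31, L=5 ×14
  A^-8: L=4 ×9, L=6 ×1
  A^-10: L=5 ×1
Each group contributes A^e * Σ count * d^(L-1):
Powers of d = -A^2 - A^-2: d^2 = A^4 + 2 + A^-4; d^3 = -A^6 - 3*A^2 - 3*A^-2 - A^-6; d^4 = A^8 + 4*A^4 + 6 + 4*A^-4 + A^-8; d^5 = -A^10 - 5*A^6 - 10*A^2 - 10*A^-2 - 5*A^-6 - A^-10; d^6 = A^12 + 6*A^8 + 15*A^4 + 20 + 15*A^-4 + 6*A^-8 + A^-12.
  A^10 * (d^4) = A^18 + 4*A^14 + 6*A^10 + 4*A^6 + A^2
  A^8 * (7*d^3 + 3*d^5) = -3*A^18 - 22*A^14 - 51*A^10 - 51*A^6 - 22*A^2 - 3*A^-2
  A^6 * (18*d^2 + 26*d^4 + d^6) = A^18 + 32*A^14 + 137*A^10 + 212*A^6 + 137*A^2 + 32*A^-2 + A^-6
  A^4 * (21*d + 85*d^3 + 14*d^5) = -14*A^14 - 155*A^10 - 416*A^6 - 416*A^2 - 155*A^-2 - 14*A^-6
  A^2 * (9 + 137*d^2 + 62*d^4 + 2*d^6) = 2*A^14 + 74*A^10 + 415*A^6 + 695*A^2 + 415*A^-2 + 74*A^-6 + 2*A^-10
  A^0 * (105*d + 132*d^3 + 15*d^5) = -15*A^10 - 207*A^6 - 651*A^2 - 651*A^-2 - 207*A^-6 - 15*A^-10
  A^-2 * (30 + 132*d^2 + 47*d^4 + d^6) = A^10 + 53*A^6 + 335*A^2 + 596*A^-2 + 335*A^-6 + 53*A^-10 + A^-14
  A^-4 * (49*d + 65*d^3 + 6*d^5) = -6*A^6 - 95*A^2 - 304*A^-2 - 304*A^-6 - 95*A^-10 - 6*A^-14
  A^-6 * (31*d^2 + 14*d^4) = 14*A^2 + 87*A^-2 + 146*A^-6 + 87*A^-10 + 14*A^-14
  A^-8 * (9*d^3 + d^5) = -A^2 - 14*A^-2 - 37*A^-6 - 37*A^-10 - 14*A^-14 - A^-18
  A^-10 * (d^4) = A^-2 + 4*A^-6 + 6*A^-10 + 4*A^-14 + A^-18
Summing the groups: <K> = -A^18 + 2*A^14 - 3*A^10 + 4*A^6 - 3*A^2 + 4*A^-2 - 2*A^-6 + A^-10 - A^-14
Normalise by the writhe: (-A^3)^(-w) = (-A^3)^(-2) = A^-6, so f(A) = A^-6 * <K> = -A^12 + 2*A^8 - 3*A^4 + 4 - 3*A^-4 + 4*A^-8 - 2*A^-12 + A^-16 - A^-20.
Substitute A = t^(-1/4), i.e. A^e → t^(-e/4): V(t) = -t^5 + t^4 - 2*t^3 + 4*t^2 - 3*t + 4 - 3*t^-1 + 2*t^-2 - t^-3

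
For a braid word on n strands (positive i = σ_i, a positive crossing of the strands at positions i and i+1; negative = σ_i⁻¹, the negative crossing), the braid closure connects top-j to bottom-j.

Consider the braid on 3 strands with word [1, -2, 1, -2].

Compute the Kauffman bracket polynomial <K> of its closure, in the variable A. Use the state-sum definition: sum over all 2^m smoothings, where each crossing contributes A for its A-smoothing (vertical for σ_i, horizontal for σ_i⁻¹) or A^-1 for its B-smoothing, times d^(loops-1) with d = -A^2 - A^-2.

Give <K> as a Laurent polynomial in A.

A^8 - A^4 + 1 - A^-4 + A^-8

Derivation:
Braid: s1 s2^-1 s1 s2^-1 on 3 strands, 4 crossings.
Writhe w = (#positive) - (#negative) = 2 - 2 = 0.
Enumerate smoothing states for the bracket polynomial. There are 2^4 = 16 states.
For each crossing: s=0 is the vertical smoothing, s=1 horizontal. Crossing k contributes A^(sign_k * (1 - 2*s_k)); loop factor d = -A^2 - A^-2.
  state 0000: A-exp=+0, loops=3, term = A^0 * d^2
  state 0001: A-exp=+2, loops=2, term = A^2 * d^1
  state 0010: A-exp=-2, loops=2, term = A^-2 * d^1
  state 0011: A-exp=+0, loops=1, term = A^0 * d^0
  state 0100: A-exp=+2, loops=2, term = A^2 * d^1
  state 0101: A-exp=+4, loops=3, term = A^4 * d^2
  state 0110: A-exp=+0, loops=1, term = A^0 * d^0
  state 0111: A-exp=+2, loops=2, term = A^2 * d^1
  state 1000: A-exp=-2, loops=2, term = A^-2 * d^1
  state 1001: A-exp=+0, loops=1, term = A^0 * d^0
  state 1010: A-exp=-4, loops=3, term = A^-4 * d^2
  state 1011: A-exp=-2, loops=2, term = A^-2 * d^1
  state 1100: A-exp=+0, loops=1, term = A^0 * d^0
  state 1101: A-exp=+2, loops=2, term = A^2 * d^1
  state 1110: A-exp=-2, loops=2, term = A^-2 * d^1
  state 1111: A-exp=+0, loops=1, term = A^0 * d^0
Collect the terms by A-exponent (count of states per loop number):
Powers of d = -A^2 - A^-2: d^2 = A^4 + 2 + A^-4.
  A^4 * (d^2) = A^8 + 2*A^4 + 1
  A^2 * (4*d) = -4*A^4 - 4
  A^0 * (5 + d^2) = A^4 + 7 + A^-4
  A^-2 * (4*d) = -4 - 4*A^-4
  A^-4 * (d^2) = 1 + 2*A^-4 + A^-8
Summing the groups: <K> = A^8 - A^4 + 1 - A^-4 + A^-8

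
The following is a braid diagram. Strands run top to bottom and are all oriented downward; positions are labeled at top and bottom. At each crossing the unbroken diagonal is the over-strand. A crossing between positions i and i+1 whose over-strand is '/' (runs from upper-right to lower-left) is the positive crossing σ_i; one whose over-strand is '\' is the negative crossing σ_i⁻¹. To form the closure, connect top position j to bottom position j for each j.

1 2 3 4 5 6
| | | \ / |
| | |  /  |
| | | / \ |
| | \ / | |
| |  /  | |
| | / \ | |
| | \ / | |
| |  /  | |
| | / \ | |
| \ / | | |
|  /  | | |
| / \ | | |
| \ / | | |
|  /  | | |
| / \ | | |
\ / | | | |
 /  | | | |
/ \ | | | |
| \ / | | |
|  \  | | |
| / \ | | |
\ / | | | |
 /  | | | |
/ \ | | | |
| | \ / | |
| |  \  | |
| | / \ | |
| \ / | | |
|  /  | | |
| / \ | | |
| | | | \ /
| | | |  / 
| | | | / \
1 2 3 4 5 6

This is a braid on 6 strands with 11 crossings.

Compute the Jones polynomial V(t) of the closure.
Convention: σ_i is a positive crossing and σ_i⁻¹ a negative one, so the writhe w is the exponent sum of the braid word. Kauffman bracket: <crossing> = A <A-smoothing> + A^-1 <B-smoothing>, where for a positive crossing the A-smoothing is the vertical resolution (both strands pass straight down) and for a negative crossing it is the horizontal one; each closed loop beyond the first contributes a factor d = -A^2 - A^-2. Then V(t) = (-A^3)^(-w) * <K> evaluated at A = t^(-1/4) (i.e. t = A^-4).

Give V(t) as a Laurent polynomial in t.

-t^8 + t^7 - 2*t^6 + 3*t^5 - 2*t^4 + 3*t^3 - 2*t^2 + t

Derivation:
Reading the diagram top to bottom ('/'-over between positions i,i+1 = s_i, '\'-over = s_i^-1): braid word = s4 s3 s3 s2 s2 s1 s2^-1 s1 s3^-1 s2 s5.
The presented braid s4 s3 s3 s2 s2 s1 s2^-1 s1 s3^-1 s2 s5 on 6 strands reduces by inverse Markov moves (closure unchanged at each step):
  Destabilize: the word has the form β·s5 where s5 occurs only as the final letter (β ∈ B_5); drop it and the last strand → 5 strands.
Reduced to β = s4 s3 s3 s2 s2 s1 s2^-1 s1 s3^-1 s2 on 5 strands, 10 crossings.
Compute on β:
Braid: s4 s3 s3 s2 s2 s1 s2^-1 s1 s3^-1 s2 on 5 strands, 10 crossings.
Writhe w = (#positive) - (#negative) = 8 - 2 = 6.
State-sum expansion of <K>. There are 2^10 = 1024 states.
Smooth each crossing (0=||, 1=⌣⌢); contribution A^(Σ sign_k(1-2s_k)) * d^(L-1).
Tabulate the states by total A-exponent and number of loops L (A-exp: L × count):
  A^10: L=3 ×1
  A^8: L=2 ×3, L=4 ×7
  A^6: L=1 ×2, L=3 ×29, L=5 ×14
  A^4: L=2 ×39, L=4 ×72, L=6 ×9
  A^2: L=1 ×17, L=3 ×137, L=5 ×54, L=7 ×2
  A^0: L=2 ×109, L=4 ×128, L=6 ×15
  A^-2: L=1 ×30, L=3 ×132, L=5 ×47, L=7 ×1
  A^-4: L=2 ×49, L=4 ×65, L=6 ×6
  A^-6: L=3 ×31, L=5 ×14
  A^-8: L=4 ×9, L=6 ×1
  A^-10: L=5 ×1
Each group contributes A^e * Σ count * d^(L-1):
Powers of d = -A^2 - A^-2: d^2 = A^4 + 2 + A^-4; d^3 = -A^6 - 3*A^2 - 3*A^-2 - A^-6; d^4 = A^8 + 4*A^4 + 6 + 4*A^-4 + A^-8; d^5 = -A^10 - 5*A^6 - 10*A^2 - 10*A^-2 - 5*A^-6 - A^-10; d^6 = A^12 + 6*A^8 + 15*A^4 + 20 + 15*A^-4 + 6*A^-8 + A^-12.
  A^10 * (d^2) = A^14 + 2*A^10 + A^6
  A^8 * (3*d + 7*d^3) = -7*A^14 - 24*A^10 - 24*A^6 - 7*A^2
  A^6 * (2 + 29*d^2 + 14*d^4) = 14*A^14 + 85*A^10 + 144*A^6 + 85*A^2 + 14*A^-2
  A^4 * (39*d + 72*d^3 + 9*d^5) = -9*A^14 - 117*A^10 - 345*A^6 - 345*A^2 - 117*A^-2 - 9*A^-6
  A^2 * (17 + 137*d^2 + 54*d^4 + 2*d^6) = 2*A^14 + 66*A^10 + 383*A^6 + 655*A^2 + 383*A^-2 + 66*A^-6 + 2*A^-10
  A^0 * (109*d + 128*d^3 + 15*d^5) = -15*A^10 - 203*A^6 - 643*A^2 - 643*A^-2 - 203*A^-6 - 15*A^-10
  A^-2 * (30 + 132*d^2 + 47*d^4 + d^6) = A^10 + 53*A^6 + 335*A^2 + 596*A^-2 + 335*A^-6 + 53*A^-10 + A^-14
  A^-4 * (49*d + 65*d^3 + 6*d^5) = -6*A^6 - 95*A^2 - 304*A^-2 - 304*A^-6 - 95*A^-10 - 6*A^-14
  A^-6 * (31*d^2 + 14*d^4) = 14*A^2 + 87*A^-2 + 146*A^-6 + 87*A^-10 + 14*A^-14
  A^-8 * (9*d^3 + d^5) = -A^2 - 14*A^-2 - 37*A^-6 - 37*A^-10 - 14*A^-14 - A^-18
  A^-10 * (d^4) = A^-2 + 4*A^-6 + 6*A^-10 + 4*A^-14 + A^-18
Summing the groups: <K> = A^14 - 2*A^10 + 3*A^6 - 2*A^2 + 3*A^-2 - 2*A^-6 + A^-10 - A^-14
Normalise by the writhe: (-A^3)^(-w) = (-A^3)^(-6) = A^-18, so f(A) = A^-18 * <K> = A^-4 - 2*A^-8 + 3*A^-12 - 2*A^-16 + 3*A^-20 - 2*A^-24 + A^-28 - A^-32.
Substitute A = t^(-1/4), i.e. A^e → t^(-e/4): V(t) = -t^8 + t^7 - 2*t^6 + 3*t^5 - 2*t^4 + 3*t^3 - 2*t^2 + t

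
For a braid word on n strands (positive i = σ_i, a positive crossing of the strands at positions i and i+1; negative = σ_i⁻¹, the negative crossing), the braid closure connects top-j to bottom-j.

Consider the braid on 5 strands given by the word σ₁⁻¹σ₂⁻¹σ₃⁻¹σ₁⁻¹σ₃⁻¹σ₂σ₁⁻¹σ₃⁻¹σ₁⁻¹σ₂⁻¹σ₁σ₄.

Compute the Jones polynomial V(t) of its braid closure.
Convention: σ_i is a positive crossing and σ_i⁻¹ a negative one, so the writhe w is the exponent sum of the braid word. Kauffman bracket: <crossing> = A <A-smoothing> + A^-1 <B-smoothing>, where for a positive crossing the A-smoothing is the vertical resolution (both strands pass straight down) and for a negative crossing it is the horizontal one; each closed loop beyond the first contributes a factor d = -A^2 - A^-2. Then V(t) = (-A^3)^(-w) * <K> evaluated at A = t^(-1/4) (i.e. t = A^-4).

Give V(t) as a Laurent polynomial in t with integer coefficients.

The presented braid s1^-1 s2^-1 s3^-1 s1^-1 s3^-1 s2 s1^-1 s3^-1 s1^-1 s2^-1 s1 s4 on 5 strands reduces by inverse Markov moves (closure unchanged at each step):
  Destabilize: the word has the form β·s4 where s4 occurs only as the final letter (β ∈ B_4); drop it and the last strand → 4 strands.
  Deconjugate: the word is γ·β·γ⁻¹ with γ = s1^-1 (prefix) and γ⁻¹ = s1 (suffix); strip both.
Reduced to β = s2^-1 s3^-1 s1^-1 s3^-1 s2 s1^-1 s3^-1 s1^-1 s2^-1 on 4 strands, 9 crossings.
Compute on β:
Braid: s2^-1 s3^-1 s1^-1 s3^-1 s2 s1^-1 s3^-1 s1^-1 s2^-1 on 4 strands, 9 crossings.
Writhe w = (#positive) - (#negative) = 1 - 8 = -7.
State-sum expansion of <K>. There are 2^9 = 512 states.
Smooth each crossing (0=||, 1=⌣⌢); contribution A^(Σ sign_k(1-2s_k)) * d^(L-1).
Tabulate the states by total A-exponent and number of loops L (A-exp: L × count):
  A^9: L=6 ×1
  A^7: L=5 ×9
  A^5: L=4 ×35, L=6 ×1
  A^3: L=3 ×74, L=5 ×10
  A^1: L=2 ×85, L=4 ×41
  A^-1: L=1 ×42, L=3 ×80, L=5 ×4
  A^-3: L=2 ×65, L=4 ×19
  A^-5: L=1 ×9, L=3 ×26, L=5 ×1
  A^-7: L=2 ×6, L=4 ×3
  A^-9: L=3 ×1
Each group contributes A^e * Σ count * d^(L-1):
Powers of d = -A^2 - A^-2: d^2 = A^4 + 2 + A^-4; d^3 = -A^6 - 3*A^2 - 3*A^-2 - A^-6; d^4 = A^8 + 4*A^4 + 6 + 4*A^-4 + A^-8; d^5 = -A^10 - 5*A^6 - 10*A^2 - 10*A^-2 - 5*A^-6 - A^-10.
  A^9 * (d^5) = -A^19 - 5*A^15 - 10*A^11 - 10*A^7 - 5*A^3 - A^-1
  A^7 * (9*d^4) = 9*A^15 + 36*A^11 + 54*A^7 + 36*A^3 + 9*A^-1
  A^5 * (35*d^3 + d^5) = -A^15 - 40*A^11 - 115*A^7 - 115*A^3 - 40*A^-1 - A^-5
  A^3 * (74*d^2 + 10*d^4) = 10*A^11 + 114*A^7 + 208*A^3 + 114*A^-1 + 10*A^-5
  A^1 * (85*d + 41*d^3) = -41*A^7 - 208*A^3 - 208*A^-1 - 41*A^-5
  A^-1 * (42 + 80*d^2 + 4*d^4) = 4*A^7 + 96*A^3 + 226*A^-1 + 96*A^-5 + 4*A^-9
  A^-3 * (65*d + 19*d^3) = -19*A^3 - 122*A^-1 - 122*A^-5 - 19*A^-9
  A^-5 * (9 + 26*d^2 + d^4) = A^3 + 30*A^-1 + 67*A^-5 + 30*A^-9 + A^-13
  A^-7 * (6*d + 3*d^3) = -3*A^-1 - 15*A^-5 - 15*A^-9 - 3*A^-13
  A^-9 * (d^2) = A^-5 + 2*A^-9 + A^-13
Summing the groups: <K> = -A^19 + 3*A^15 - 4*A^11 + 6*A^7 - 6*A^3 + 5*A^-1 - 5*A^-5 + 2*A^-9 - A^-13
Normalise by the writhe: (-A^3)^(-w) = (-A^3)^(7) = -A^21, so f(A) = -A^21 * <K> = A^40 - 3*A^36 + 4*A^32 - 6*A^28 + 6*A^24 - 5*A^20 + 5*A^16 - 2*A^12 + A^8.
Substitute A = t^(-1/4), i.e. A^e → t^(-e/4): V(t) = t^-2 - 2*t^-3 + 5*t^-4 - 5*t^-5 + 6*t^-6 - 6*t^-7 + 4*t^-8 - 3*t^-9 + t^-10

Answer: t^-2 - 2*t^-3 + 5*t^-4 - 5*t^-5 + 6*t^-6 - 6*t^-7 + 4*t^-8 - 3*t^-9 + t^-10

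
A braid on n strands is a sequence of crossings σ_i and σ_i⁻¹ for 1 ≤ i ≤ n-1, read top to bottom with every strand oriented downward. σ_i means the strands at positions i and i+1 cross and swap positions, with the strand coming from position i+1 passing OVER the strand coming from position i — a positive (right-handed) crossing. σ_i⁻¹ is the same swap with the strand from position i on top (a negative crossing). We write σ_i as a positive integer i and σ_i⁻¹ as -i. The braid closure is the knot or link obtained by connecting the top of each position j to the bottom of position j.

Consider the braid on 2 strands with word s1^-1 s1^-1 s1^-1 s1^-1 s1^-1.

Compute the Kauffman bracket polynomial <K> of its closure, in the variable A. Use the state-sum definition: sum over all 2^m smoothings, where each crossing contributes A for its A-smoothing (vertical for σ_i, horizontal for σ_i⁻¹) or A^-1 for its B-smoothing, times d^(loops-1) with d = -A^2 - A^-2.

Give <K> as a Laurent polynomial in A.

Braid: s1^-1 s1^-1 s1^-1 s1^-1 s1^-1 on 2 strands, 5 crossings.
Writhe w = (#positive) - (#negative) = 0 - 5 = -5.
State-sum expansion of <K>. There are 2^5 = 32 states.
Smooth each crossing (0=||, 1=⌣⌢); contribution A^(Σ sign_k(1-2s_k)) * d^(L-1).
  state 00000: A-exp=-5, loops=2, term = A^-5 * d^1
  state 00001: A-exp=-3, loops=1, term = A^-3 * d^0
  state 00010: A-exp=-3, loops=1, term = A^-3 * d^0
  state 00011: A-exp=-1, loops=2, term = A^-1 * d^1
  state 00100: A-exp=-3, loops=1, term = A^-3 * d^0
  state 00101: A-exp=-1, loops=2, term = A^-1 * d^1
  state 00110: A-exp=-1, loops=2, term = A^-1 * d^1
  state 00111: A-exp=+1, loops=3, term = A^1 * d^2
  state 01000: A-exp=-3, loops=1, term = A^-3 * d^0
  state 01001: A-exp=-1, loops=2, term = A^-1 * d^1
  state 01010: A-exp=-1, loops=2, term = A^-1 * d^1
  state 01011: A-exp=+1, loops=3, term = A^1 * d^2
  state 01100: A-exp=-1, loops=2, term = A^-1 * d^1
  state 01101: A-exp=+1, loops=3, term = A^1 * d^2
  state 01110: A-exp=+1, loops=3, term = A^1 * d^2
  state 01111: A-exp=+3, loops=4, term = A^3 * d^3
  state 10000: A-exp=-3, loops=1, term = A^-3 * d^0
  state 10001: A-exp=-1, loops=2, term = A^-1 * d^1
  state 10010: A-exp=-1, loops=2, term = A^-1 * d^1
  state 10011: A-exp=+1, loops=3, term = A^1 * d^2
  state 10100: A-exp=-1, loops=2, term = A^-1 * d^1
  state 10101: A-exp=+1, loops=3, term = A^1 * d^2
  state 10110: A-exp=+1, loops=3, term = A^1 * d^2
  state 10111: A-exp=+3, loops=4, term = A^3 * d^3
  state 11000: A-exp=-1, loops=2, term = A^-1 * d^1
  state 11001: A-exp=+1, loops=3, term = A^1 * d^2
  state 11010: A-exp=+1, loops=3, term = A^1 * d^2
  state 11011: A-exp=+3, loops=4, term = A^3 * d^3
  state 11100: A-exp=+1, loops=3, term = A^1 * d^2
  state 11101: A-exp=+3, loops=4, term = A^3 * d^3
  state 11110: A-exp=+3, loops=4, term = A^3 * d^3
  state 11111: A-exp=+5, loops=5, term = A^5 * d^4
Collect the terms by A-exponent (count of states per loop number):
Powers of d = -A^2 - A^-2: d^2 = A^4 + 2 + A^-4; d^3 = -A^6 - 3*A^2 - 3*A^-2 - A^-6; d^4 = A^8 + 4*A^4 + 6 + 4*A^-4 + A^-8.
  A^5 * (d^4) = A^13 + 4*A^9 + 6*A^5 + 4*A + A^-3
  A^3 * (5*d^3) = -5*A^9 - 15*A^5 - 15*A - 5*A^-3
  A^1 * (10*d^2) = 10*A^5 + 20*A + 10*A^-3
  A^-1 * (10*d) = -10*A - 10*A^-3
  A^-3 * (5) = 5*A^-3
  A^-5 * (d) = -A^-3 - A^-7
Summing the groups: <K> = A^13 - A^9 + A^5 - A - A^-7

Answer: A^13 - A^9 + A^5 - A - A^-7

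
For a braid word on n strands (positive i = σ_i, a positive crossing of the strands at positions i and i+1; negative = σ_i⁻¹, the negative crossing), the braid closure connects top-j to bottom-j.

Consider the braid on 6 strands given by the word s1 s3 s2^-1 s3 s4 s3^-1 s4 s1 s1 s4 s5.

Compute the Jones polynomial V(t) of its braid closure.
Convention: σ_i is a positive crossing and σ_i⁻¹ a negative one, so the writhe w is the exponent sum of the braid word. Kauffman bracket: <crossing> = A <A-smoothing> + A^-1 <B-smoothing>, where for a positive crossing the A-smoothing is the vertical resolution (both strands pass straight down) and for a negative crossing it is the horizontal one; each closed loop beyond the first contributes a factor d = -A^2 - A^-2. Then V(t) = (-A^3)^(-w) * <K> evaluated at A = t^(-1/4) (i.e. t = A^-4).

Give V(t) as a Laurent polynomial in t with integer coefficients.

t^10 - 2*t^9 + 2*t^8 - 4*t^7 + 4*t^6 - 3*t^5 + 3*t^4 - t^3 + t^2

Derivation:
The presented braid s1 s3 s2^-1 s3 s4 s3^-1 s4 s1 s1 s4 s5 on 6 strands reduces by inverse Markov moves (closure unchanged at each step):
  Destabilize: the word has the form β·s5 where s5 occurs only as the final letter (β ∈ B_5); drop it and the last strand → 5 strands.
Reduced to β = s1 s3 s2^-1 s3 s4 s3^-1 s4 s1 s1 s4 on 5 strands, 10 crossings.
Compute on β:
Braid: s1 s3 s2^-1 s3 s4 s3^-1 s4 s1 s1 s4 on 5 strands, 10 crossings.
Writhe w = (#positive) - (#negative) = 8 - 2 = 6.
Enumerate smoothing states for the bracket polynomial. There are 2^10 = 1024 states.
For each crossing: s=0 is the vertical smoothing, s=1 horizontal. Crossing k contributes A^(sign_k * (1 - 2*s_k)); loop factor d = -A^2 - A^-2.
Tabulate the states by total A-exponent and number of loops L (A-exp: L × count):
  A^10: L=3 ×1
  A^8: L=2 ×6, L=4 ×4
  A^6: L=1 ×9, L=3 ×32, L=5 ×4
  A^4: L=2 ×70, L=4 ×49, L=6 ×1
  A^2: L=1 ×30, L=3 ×149, L=5 ×31
  A^0: L=2 ×99, L=4 ×144, L=6 ×9
  A^-2: L=3 ×136, L=5 ×73, L=7 ×1
  A^-4: L=4 ×101, L=6 ×19
  A^-6: L=5 ×43, L=7 ×2
  A^-8: L=6 ×10
  A^-10: L=7 ×1
Each group contributes A^e * Σ count * d^(L-1):
Powers of d = -A^2 - A^-2: d^2 = A^4 + 2 + A^-4; d^3 = -A^6 - 3*A^2 - 3*A^-2 - A^-6; d^4 = A^8 + 4*A^4 + 6 + 4*A^-4 + A^-8; d^5 = -A^10 - 5*A^6 - 10*A^2 - 10*A^-2 - 5*A^-6 - A^-10; d^6 = A^12 + 6*A^8 + 15*A^4 + 20 + 15*A^-4 + 6*A^-8 + A^-12.
  A^10 * (d^2) = A^14 + 2*A^10 + A^6
  A^8 * (6*d + 4*d^3) = -4*A^14 - 18*A^10 - 18*A^6 - 4*A^2
  A^6 * (9 + 32*d^2 + 4*d^4) = 4*A^14 + 48*A^10 + 97*A^6 + 48*A^2 + 4*A^-2
  A^4 * (70*d + 49*d^3 + d^5) = -A^14 - 54*A^10 - 227*A^6 - 227*A^2 - 54*A^-2 - A^-6
  A^2 * (30 + 149*d^2 + 31*d^4) = 31*A^10 + 273*A^6 + 514*A^2 + 273*A^-2 + 31*A^-6
  A^0 * (99*d + 144*d^3 + 9*d^5) = -9*A^10 - 189*A^6 - 621*A^2 - 621*A^-2 - 189*A^-6 - 9*A^-10
  A^-2 * (136*d^2 + 73*d^4 + d^6) = A^10 + 79*A^6 + 443*A^2 + 730*A^-2 + 443*A^-6 + 79*A^-10 + A^-14
  A^-4 * (101*d^3 + 19*d^5) = -19*A^6 - 196*A^2 - 493*A^-2 - 493*A^-6 - 196*A^-10 - 19*A^-14
  A^-6 * (43*d^4 + 2*d^6) = 2*A^6 + 55*A^2 + 202*A^-2 + 298*A^-6 + 202*A^-10 + 55*A^-14 + 2*A^-18
  A^-8 * (10*d^5) = -10*A^2 - 50*A^-2 - 100*A^-6 - 100*A^-10 - 50*A^-14 - 10*A^-18
  A^-10 * (d^6) = A^2 + 6*A^-2 + 15*A^-6 + 20*A^-10 + 15*A^-14 + 6*A^-18 + A^-22
Summing the groups: <K> = A^10 - A^6 + 3*A^2 - 3*A^-2 + 4*A^-6 - 4*A^-10 + 2*A^-14 - 2*A^-18 + A^-22
Normalise by the writhe: (-A^3)^(-w) = (-A^3)^(-6) = A^-18, so f(A) = A^-18 * <K> = A^-8 - A^-12 + 3*A^-16 - 3*A^-20 + 4*A^-24 - 4*A^-28 + 2*A^-32 - 2*A^-36 + A^-40.
Substitute A = t^(-1/4), i.e. A^e → t^(-e/4): V(t) = t^10 - 2*t^9 + 2*t^8 - 4*t^7 + 4*t^6 - 3*t^5 + 3*t^4 - t^3 + t^2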